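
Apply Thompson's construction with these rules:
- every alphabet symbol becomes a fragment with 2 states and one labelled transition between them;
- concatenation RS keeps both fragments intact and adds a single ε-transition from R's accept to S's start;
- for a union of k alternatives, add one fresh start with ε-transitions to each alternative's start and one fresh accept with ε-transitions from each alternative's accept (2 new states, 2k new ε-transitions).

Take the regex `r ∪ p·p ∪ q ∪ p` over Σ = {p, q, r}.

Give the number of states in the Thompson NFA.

12

Recursing over subexpressions:
Each of the 5 symbol leaves contributes a 2-state fragment.
  p·p : 4 states
  r ∪ p·p ∪ q ∪ p : 12 states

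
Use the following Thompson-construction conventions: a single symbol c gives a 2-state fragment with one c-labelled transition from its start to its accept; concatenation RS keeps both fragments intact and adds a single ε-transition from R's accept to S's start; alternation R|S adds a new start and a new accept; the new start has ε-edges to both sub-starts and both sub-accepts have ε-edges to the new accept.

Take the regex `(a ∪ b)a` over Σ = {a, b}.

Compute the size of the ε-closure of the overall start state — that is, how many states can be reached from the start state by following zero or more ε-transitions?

3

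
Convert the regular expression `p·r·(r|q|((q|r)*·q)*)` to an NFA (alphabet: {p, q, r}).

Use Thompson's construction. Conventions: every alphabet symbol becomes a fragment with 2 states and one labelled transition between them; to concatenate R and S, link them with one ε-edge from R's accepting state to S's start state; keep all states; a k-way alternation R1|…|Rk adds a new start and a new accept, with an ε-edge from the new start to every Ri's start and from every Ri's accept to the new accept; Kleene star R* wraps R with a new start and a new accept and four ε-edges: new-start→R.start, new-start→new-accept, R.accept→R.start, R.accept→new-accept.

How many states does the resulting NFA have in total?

22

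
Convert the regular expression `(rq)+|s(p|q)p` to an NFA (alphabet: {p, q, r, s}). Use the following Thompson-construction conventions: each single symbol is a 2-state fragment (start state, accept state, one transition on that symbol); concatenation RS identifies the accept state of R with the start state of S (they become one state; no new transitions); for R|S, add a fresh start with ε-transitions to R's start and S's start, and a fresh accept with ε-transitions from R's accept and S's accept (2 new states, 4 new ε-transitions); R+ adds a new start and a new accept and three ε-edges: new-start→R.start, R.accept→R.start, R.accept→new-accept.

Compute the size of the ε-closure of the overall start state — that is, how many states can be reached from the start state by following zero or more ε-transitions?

4

Compute the ε-closure size of each fragment's start state recursively; a symbol fragment's start has no outgoing ε-edge, so its closure is just itself (size 1).
  rq — |ε-closure| equals the left operand's closure size = 1 (its accept is not ε-reachable, so the closure stops there)
  (rq)+ — new start ε-reaches only the body's start; the new accept needs a symbol first: |ε-closure| = 1 + 1 = 2
  p|q — new start ε-reaches every alternative's start; none of them accept ε, so the new accept is not reached: |ε-closure| = 1 + 1 + 1 = 3
  s(p|q)p — same as the first factor's closure: |ε-closure| = 1
  (rq)+|s(p|q)p — |ε-closure| = 1 + 2 + 1 = 4 (the new accept is not ε-reachable since no branch accepts ε)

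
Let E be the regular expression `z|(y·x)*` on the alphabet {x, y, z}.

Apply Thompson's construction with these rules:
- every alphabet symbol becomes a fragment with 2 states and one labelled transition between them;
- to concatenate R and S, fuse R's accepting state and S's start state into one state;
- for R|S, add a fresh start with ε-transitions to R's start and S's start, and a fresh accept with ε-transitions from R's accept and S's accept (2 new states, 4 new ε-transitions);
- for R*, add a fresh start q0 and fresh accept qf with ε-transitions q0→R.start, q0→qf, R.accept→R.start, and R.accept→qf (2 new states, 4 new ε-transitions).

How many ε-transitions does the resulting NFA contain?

Recursing over subexpressions:
Each of the 3 symbol leaves contributes 0 ε-transitions.
  y·x — 0 ε-transitions
  (y·x)* — 4 ε-transitions
  z|(y·x)* — 8 ε-transitions

8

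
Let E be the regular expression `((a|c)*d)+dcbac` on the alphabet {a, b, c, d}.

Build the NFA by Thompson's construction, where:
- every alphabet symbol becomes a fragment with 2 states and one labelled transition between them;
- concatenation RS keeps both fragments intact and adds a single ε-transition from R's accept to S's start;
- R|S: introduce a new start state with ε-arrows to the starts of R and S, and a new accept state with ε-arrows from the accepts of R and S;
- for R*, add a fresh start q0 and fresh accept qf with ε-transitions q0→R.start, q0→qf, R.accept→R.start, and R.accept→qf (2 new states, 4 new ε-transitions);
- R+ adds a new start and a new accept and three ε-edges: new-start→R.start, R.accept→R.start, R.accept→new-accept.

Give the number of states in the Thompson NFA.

Bottom-up over the parse tree:
Each of the 8 symbol leaves contributes a 2-state fragment.
  a|c = 6 states
  (a|c)* = 8 states
  (a|c)*d = 10 states
  ((a|c)*d)+ = 12 states
  ((a|c)*d)+dcbac = 22 states

22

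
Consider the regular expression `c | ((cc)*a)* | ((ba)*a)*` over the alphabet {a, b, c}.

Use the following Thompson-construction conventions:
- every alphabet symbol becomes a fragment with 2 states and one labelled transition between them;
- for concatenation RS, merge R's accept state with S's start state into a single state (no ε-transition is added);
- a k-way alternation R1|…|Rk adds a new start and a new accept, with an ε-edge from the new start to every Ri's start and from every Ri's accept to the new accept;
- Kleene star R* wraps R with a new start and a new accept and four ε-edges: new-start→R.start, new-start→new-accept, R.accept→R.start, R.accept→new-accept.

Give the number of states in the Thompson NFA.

Per subexpression:
Each of the 7 symbol leaves contributes a 2-state fragment.
  cc — 3 states
  (cc)* — 5 states
  (cc)*a — 6 states
  ((cc)*a)* — 8 states
  ba — 3 states
  (ba)* — 5 states
  (ba)*a — 6 states
  ((ba)*a)* — 8 states
  c | ((cc)*a)* | ((ba)*a)* — 20 states

20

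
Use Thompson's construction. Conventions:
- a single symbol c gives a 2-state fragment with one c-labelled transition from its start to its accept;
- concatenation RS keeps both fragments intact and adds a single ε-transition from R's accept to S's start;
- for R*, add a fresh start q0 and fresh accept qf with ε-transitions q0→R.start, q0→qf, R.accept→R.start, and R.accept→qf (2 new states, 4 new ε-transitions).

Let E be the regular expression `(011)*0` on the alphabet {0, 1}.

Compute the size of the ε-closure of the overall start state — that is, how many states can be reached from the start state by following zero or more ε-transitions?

4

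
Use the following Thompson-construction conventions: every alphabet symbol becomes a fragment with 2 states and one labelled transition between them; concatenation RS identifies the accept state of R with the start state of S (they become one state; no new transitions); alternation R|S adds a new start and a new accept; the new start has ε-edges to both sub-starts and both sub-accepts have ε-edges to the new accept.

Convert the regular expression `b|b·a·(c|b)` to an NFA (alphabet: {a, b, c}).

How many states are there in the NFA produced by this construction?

Building bottom-up:
Each of the 5 symbol leaves contributes a 2-state fragment.
  c|b — 6 states
  b·a·(c|b) — 8 states
  b|b·a·(c|b) — 12 states

12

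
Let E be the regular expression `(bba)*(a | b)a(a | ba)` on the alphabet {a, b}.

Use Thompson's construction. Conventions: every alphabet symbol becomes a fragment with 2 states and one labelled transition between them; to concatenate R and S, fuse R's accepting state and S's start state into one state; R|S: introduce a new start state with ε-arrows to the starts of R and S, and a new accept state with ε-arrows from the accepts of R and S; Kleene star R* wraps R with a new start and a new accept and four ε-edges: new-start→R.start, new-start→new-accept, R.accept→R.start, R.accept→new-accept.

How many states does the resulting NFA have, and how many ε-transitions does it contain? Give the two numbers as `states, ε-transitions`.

Per subexpression:
Each of the 9 symbol leaves contributes 2 states and 0 ε-transitions.
  bba — 4 states, 0 ε-transitions
  (bba)* — 6 states, 4 ε-transitions
  a | b — 6 states, 4 ε-transitions
  ba — 3 states, 0 ε-transitions
  a | ba — 7 states, 4 ε-transitions
  (bba)*(a | b)a(a | ba) — 18 states, 12 ε-transitions

18, 12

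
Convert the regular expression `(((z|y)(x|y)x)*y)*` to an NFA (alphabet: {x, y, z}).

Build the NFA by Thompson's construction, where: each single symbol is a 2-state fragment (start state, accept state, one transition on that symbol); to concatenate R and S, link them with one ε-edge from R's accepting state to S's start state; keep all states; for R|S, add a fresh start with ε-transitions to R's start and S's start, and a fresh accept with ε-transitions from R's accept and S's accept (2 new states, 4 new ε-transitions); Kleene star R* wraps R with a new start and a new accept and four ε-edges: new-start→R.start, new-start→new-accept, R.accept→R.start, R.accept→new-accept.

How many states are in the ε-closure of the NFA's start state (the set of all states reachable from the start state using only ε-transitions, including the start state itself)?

8

Let C(F) = |ε-closure(F.start)| within fragment F, and note whether F accepts ε. Symbol fragments have C = 1 and do not accept ε. Then:
  z|y — new start ε-reaches every alternative's start; none of them accept ε, so the new accept is not reached: |ε-closure| = 1 + 1 + 1 = 3
  x|y — |ε-closure| = 1 + 1 + 1 = 3 (the new accept is not ε-reachable since no branch accepts ε)
  (z|y)(x|y)x — same as the first factor's closure: |ε-closure| = 3
  ((z|y)(x|y)x)* — |ε-closure| = 1 (new start) + 3 (body) + 1 (new accept) = 5
  ((z|y)(x|y)x)*y — the left operand accepts ε, so the closure extends into the next operand (via the concat ε-link); |ε-closure| = 5 + 1 = 6
  (((z|y)(x|y)x)*y)* — |ε-closure| = 1 (new start) + 6 (body) + 1 (new accept) = 8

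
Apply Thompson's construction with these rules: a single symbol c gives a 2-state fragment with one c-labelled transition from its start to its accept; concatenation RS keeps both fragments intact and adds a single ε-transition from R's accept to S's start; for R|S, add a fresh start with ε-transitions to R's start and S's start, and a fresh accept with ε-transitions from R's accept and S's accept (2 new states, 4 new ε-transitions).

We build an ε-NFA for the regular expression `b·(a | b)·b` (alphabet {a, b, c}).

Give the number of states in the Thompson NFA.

Bottom-up over the parse tree:
Each of the 4 symbol leaves contributes a 2-state fragment.
  a | b → 6 states
  b·(a | b)·b → 10 states

10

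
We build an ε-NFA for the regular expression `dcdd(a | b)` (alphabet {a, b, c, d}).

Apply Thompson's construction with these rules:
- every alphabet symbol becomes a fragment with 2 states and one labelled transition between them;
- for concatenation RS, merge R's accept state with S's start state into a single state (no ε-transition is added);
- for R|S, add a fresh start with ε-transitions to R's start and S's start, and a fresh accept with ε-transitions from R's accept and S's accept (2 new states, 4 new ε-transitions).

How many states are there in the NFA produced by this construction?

Bottom-up over the parse tree:
Each of the 6 symbol leaves contributes a 2-state fragment.
  a | b = 6 states
  dcdd(a | b) = 10 states

10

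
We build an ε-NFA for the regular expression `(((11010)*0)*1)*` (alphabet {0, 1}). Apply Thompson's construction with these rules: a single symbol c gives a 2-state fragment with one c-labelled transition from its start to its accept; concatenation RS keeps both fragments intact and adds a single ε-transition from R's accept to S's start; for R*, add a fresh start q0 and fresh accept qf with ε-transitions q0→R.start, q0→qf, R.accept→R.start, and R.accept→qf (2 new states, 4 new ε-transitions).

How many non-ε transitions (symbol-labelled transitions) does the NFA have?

7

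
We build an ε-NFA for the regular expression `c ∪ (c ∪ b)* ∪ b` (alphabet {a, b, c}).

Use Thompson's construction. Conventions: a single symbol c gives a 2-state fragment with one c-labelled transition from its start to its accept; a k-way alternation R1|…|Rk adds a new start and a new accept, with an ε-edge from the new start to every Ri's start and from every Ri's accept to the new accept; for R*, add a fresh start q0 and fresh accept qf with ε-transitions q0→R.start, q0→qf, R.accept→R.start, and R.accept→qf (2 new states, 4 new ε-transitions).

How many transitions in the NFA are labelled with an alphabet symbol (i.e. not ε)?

By structural recursion:
Each of the 4 symbol leaves contributes exactly 1 symbol transition.
  c ∪ b → 2 symbol transitions
  (c ∪ b)* → 2 symbol transitions
  c ∪ (c ∪ b)* ∪ b → 4 symbol transitions

4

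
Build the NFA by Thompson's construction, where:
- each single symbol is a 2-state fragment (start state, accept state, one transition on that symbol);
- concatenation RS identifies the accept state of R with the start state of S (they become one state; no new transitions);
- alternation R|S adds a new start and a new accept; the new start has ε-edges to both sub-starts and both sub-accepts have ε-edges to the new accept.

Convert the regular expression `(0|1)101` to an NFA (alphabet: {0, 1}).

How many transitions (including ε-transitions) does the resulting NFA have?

9

Building bottom-up:
Each of the 5 symbol leaves contributes 1 transition (1 symbol, 0 ε).
  0|1 : 6 transitions (2 symbol, 4 ε)
  (0|1)101 : 9 transitions (5 symbol, 4 ε)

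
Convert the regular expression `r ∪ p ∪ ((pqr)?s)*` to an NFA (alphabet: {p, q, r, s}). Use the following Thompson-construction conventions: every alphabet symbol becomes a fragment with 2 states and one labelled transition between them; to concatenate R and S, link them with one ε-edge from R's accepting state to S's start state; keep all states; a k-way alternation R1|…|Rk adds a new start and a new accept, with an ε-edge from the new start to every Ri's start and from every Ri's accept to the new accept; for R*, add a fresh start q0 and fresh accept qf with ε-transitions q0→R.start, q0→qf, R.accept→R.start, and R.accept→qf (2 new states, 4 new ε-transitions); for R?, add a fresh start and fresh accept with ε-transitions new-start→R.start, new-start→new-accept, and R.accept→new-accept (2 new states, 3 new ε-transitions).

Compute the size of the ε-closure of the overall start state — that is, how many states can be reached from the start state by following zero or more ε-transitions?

Work bottom-up. For each fragment F, track |ε-closure(F.start)| and whether F's accept lies in that closure (i.e. whether F accepts ε). A single-symbol fragment has closure size 1 and does not accept ε.
  pqr — |ε-closure| equals the left operand's closure size = 1 (its accept is not ε-reachable, so the closure stops there)
  (pqr)? — new start has ε-edges to the inner start and to the new accept, so |ε-closure| = 2 + 1 = 3
  (pqr)?s — the left operand accepts ε, so the closure extends into the next operand (via the concat ε-link); |ε-closure| = 3 + 1 = 4
  ((pqr)?s)* — |ε-closure| = 1 (new start) + 4 (body) + 1 (new accept) = 6
  r ∪ p ∪ ((pqr)?s)* — |ε-closure| = 1 (new start) + (1 + 1 + 6) + 1 (new accept, since some branch ε-reaches its own accept) = 10

10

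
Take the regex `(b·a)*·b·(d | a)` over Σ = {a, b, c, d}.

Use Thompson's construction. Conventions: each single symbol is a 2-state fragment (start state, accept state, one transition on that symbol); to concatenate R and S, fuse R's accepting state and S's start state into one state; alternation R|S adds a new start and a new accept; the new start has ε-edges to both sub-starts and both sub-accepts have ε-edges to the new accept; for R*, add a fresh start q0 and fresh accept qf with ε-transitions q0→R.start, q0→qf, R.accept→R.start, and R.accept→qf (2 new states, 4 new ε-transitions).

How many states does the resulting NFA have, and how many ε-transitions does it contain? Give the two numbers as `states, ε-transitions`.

11, 8

Per subexpression:
Each of the 5 symbol leaves contributes 2 states and 0 ε-transitions.
  b·a → 3 states, 0 ε-transitions
  (b·a)* → 5 states, 4 ε-transitions
  d | a → 6 states, 4 ε-transitions
  (b·a)*·b·(d | a) → 11 states, 8 ε-transitions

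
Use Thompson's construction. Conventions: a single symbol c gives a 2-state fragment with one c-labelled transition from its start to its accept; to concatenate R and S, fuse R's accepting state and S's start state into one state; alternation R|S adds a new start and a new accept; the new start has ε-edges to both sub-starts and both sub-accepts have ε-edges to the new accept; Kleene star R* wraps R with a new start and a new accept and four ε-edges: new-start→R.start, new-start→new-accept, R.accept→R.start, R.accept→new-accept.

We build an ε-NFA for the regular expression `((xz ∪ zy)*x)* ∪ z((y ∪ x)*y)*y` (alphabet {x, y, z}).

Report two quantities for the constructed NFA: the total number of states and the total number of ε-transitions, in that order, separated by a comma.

Per subexpression:
Each of the 10 symbol leaves contributes 2 states and 0 ε-transitions.
  xz : 3 states, 0 ε-transitions
  zy : 3 states, 0 ε-transitions
  xz ∪ zy : 8 states, 4 ε-transitions
  (xz ∪ zy)* : 10 states, 8 ε-transitions
  (xz ∪ zy)*x : 11 states, 8 ε-transitions
  ((xz ∪ zy)*x)* : 13 states, 12 ε-transitions
  y ∪ x : 6 states, 4 ε-transitions
  (y ∪ x)* : 8 states, 8 ε-transitions
  (y ∪ x)*y : 9 states, 8 ε-transitions
  ((y ∪ x)*y)* : 11 states, 12 ε-transitions
  z((y ∪ x)*y)*y : 13 states, 12 ε-transitions
  ((xz ∪ zy)*x)* ∪ z((y ∪ x)*y)*y : 28 states, 28 ε-transitions

28, 28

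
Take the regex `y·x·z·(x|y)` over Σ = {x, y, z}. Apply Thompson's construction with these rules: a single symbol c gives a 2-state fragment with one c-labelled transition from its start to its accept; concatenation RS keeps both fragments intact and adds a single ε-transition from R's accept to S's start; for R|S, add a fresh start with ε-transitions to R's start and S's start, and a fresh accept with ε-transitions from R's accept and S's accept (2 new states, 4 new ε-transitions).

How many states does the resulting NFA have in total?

12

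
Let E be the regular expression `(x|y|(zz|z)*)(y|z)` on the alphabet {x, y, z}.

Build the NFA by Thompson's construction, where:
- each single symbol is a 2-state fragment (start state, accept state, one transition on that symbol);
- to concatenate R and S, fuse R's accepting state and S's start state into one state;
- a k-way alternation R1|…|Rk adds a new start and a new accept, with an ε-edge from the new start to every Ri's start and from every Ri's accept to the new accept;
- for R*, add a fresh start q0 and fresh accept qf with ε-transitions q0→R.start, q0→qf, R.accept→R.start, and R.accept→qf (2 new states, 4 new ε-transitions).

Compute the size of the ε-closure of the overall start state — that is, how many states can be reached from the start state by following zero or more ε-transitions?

Compute the ε-closure size of each fragment's start state recursively; a symbol fragment's start has no outgoing ε-edge, so its closure is just itself (size 1).
  zz — same as the first factor's closure: |ε-closure| = 1
  zz|z — |ε-closure| = 1 + 1 + 1 = 3 (the new accept is not ε-reachable since no branch accepts ε)
  (zz|z)* — new start has ε-edges to the inner start and to the new accept, so |ε-closure| = 2 + 3 = 5
  x|y|(zz|z)* — |ε-closure| = 1 (new start) + (1 + 1 + 5) + 1 (new accept, since some branch ε-reaches its own accept) = 9
  y|z — new start ε-reaches every alternative's start; none of them accept ε, so the new accept is not reached: |ε-closure| = 1 + 1 + 1 = 3
  (x|y|(zz|z)*)(y|z) — the left operand accepts ε, so the closure extends into the next operand (the shared merged state is already counted); |ε-closure| = 9 + (3−1) = 11

11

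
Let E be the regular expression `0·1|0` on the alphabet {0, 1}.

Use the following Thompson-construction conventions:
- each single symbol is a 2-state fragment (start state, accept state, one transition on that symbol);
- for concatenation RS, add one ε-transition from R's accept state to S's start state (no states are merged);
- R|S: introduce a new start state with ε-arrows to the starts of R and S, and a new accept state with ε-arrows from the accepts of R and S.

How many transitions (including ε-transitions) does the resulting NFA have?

8

Building bottom-up:
Each of the 3 symbol leaves contributes 1 transition (1 symbol, 0 ε).
  0·1 : 3 transitions (2 symbol, 1 ε)
  0·1|0 : 8 transitions (3 symbol, 5 ε)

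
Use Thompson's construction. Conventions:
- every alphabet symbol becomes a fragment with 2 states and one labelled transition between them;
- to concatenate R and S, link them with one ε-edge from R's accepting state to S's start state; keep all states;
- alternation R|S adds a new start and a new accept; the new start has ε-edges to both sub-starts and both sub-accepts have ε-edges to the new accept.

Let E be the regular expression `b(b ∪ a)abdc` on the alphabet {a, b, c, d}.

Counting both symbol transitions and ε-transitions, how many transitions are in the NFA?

16

By structural recursion:
Each of the 7 symbol leaves contributes 1 transition (1 symbol, 0 ε).
  b ∪ a → 6 transitions (2 symbol, 4 ε)
  b(b ∪ a)abdc → 16 transitions (7 symbol, 9 ε)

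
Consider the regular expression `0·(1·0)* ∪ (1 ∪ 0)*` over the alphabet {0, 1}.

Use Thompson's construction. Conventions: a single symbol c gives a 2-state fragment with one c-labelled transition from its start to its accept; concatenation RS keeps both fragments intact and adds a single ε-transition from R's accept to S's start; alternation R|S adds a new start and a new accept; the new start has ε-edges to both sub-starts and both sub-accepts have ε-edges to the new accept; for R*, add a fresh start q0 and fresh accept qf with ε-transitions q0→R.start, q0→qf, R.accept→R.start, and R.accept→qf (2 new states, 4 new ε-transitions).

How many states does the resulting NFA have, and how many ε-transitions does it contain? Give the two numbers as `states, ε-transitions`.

18, 18

Bottom-up over the parse tree:
Each of the 5 symbol leaves contributes 2 states and 0 ε-transitions.
  1·0 : 4 states, 1 ε-transition
  (1·0)* : 6 states, 5 ε-transitions
  0·(1·0)* : 8 states, 6 ε-transitions
  1 ∪ 0 : 6 states, 4 ε-transitions
  (1 ∪ 0)* : 8 states, 8 ε-transitions
  0·(1·0)* ∪ (1 ∪ 0)* : 18 states, 18 ε-transitions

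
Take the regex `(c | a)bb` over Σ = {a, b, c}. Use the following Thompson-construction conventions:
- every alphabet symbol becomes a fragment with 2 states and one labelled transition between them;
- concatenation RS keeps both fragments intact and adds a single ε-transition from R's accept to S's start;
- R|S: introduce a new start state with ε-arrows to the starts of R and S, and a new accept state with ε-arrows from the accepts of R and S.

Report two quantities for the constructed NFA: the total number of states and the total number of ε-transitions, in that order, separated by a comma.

10, 6

By structural recursion:
Each of the 4 symbol leaves contributes 2 states and 0 ε-transitions.
  c | a = 6 states, 4 ε-transitions
  (c | a)bb = 10 states, 6 ε-transitions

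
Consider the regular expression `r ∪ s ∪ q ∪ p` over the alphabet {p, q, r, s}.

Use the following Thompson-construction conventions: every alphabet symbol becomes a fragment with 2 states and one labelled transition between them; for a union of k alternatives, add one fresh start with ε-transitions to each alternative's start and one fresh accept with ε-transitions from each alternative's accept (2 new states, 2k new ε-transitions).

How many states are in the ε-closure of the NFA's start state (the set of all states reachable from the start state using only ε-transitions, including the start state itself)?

Compute the ε-closure size of each fragment's start state recursively; a symbol fragment's start has no outgoing ε-edge, so its closure is just itself (size 1).
  r ∪ s ∪ q ∪ p → C = 1 + 1 + 1 + 1 + 1 = 5 (the new accept is not ε-reachable since no branch accepts ε)

5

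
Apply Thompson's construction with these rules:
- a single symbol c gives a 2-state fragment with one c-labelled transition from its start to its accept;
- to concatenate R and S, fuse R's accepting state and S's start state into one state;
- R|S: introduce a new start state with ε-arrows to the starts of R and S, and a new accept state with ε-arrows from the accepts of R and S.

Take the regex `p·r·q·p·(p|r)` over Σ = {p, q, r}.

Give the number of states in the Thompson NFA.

10

By structural recursion:
Each of the 6 symbol leaves contributes a 2-state fragment.
  p|r — 6 states
  p·r·q·p·(p|r) — 10 states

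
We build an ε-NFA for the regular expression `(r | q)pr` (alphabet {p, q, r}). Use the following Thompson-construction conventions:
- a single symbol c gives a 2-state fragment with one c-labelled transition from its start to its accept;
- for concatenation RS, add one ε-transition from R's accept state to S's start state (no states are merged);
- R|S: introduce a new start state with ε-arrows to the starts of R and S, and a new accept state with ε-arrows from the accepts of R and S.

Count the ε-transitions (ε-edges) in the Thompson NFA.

6

Recursing over subexpressions:
Each of the 4 symbol leaves contributes 0 ε-transitions.
  r | q — 4 ε-transitions
  (r | q)pr — 6 ε-transitions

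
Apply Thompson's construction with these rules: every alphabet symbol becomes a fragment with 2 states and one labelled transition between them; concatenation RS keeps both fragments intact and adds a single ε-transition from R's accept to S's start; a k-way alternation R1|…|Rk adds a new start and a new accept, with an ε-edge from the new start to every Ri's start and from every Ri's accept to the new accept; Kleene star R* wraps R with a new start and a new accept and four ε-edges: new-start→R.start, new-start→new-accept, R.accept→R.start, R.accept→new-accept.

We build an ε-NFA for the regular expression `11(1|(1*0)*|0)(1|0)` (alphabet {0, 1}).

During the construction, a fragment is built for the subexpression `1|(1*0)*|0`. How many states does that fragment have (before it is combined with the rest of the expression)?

Fragment for `1|(1*0)*|0`:
Each of the 4 symbol leaves contributes a 2-state fragment.
  1* → 4 states
  1*0 → 6 states
  (1*0)* → 8 states
  1|(1*0)*|0 → 14 states

14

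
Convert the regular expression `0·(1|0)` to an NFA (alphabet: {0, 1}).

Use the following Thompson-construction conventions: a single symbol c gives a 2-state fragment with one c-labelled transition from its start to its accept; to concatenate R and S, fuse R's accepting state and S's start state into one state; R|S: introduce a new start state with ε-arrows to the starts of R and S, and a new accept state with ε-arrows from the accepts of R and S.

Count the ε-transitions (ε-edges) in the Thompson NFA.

Per subexpression:
Each of the 3 symbol leaves contributes 0 ε-transitions.
  1|0 → 4 ε-transitions
  0·(1|0) → 4 ε-transitions

4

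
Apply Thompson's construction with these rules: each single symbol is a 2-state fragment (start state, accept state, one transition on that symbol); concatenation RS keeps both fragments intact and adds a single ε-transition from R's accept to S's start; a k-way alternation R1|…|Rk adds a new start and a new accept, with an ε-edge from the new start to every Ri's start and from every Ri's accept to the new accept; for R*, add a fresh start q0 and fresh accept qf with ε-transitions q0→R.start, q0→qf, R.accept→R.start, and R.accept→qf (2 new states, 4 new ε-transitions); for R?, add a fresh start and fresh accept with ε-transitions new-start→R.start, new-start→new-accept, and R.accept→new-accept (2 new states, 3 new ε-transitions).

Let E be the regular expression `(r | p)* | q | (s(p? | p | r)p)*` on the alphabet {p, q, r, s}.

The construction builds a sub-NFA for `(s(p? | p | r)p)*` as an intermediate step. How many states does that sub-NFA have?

16

Fragment for `(s(p? | p | r)p)*`:
Each of the 5 symbol leaves contributes a 2-state fragment.
  p? : 4 states
  p? | p | r : 10 states
  s(p? | p | r)p : 14 states
  (s(p? | p | r)p)* : 16 states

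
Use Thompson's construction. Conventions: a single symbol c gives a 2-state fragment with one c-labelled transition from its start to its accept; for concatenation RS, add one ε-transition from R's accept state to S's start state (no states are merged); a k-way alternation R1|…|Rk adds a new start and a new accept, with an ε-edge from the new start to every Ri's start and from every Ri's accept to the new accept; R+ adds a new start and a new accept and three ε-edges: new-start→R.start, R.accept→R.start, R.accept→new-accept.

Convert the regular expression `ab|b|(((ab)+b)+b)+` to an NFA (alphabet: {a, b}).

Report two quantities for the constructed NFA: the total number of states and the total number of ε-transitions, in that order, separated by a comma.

Bottom-up over the parse tree:
Each of the 7 symbol leaves contributes 2 states and 0 ε-transitions.
  ab : 4 states, 1 ε-transition
  ab : 4 states, 1 ε-transition
  (ab)+ : 6 states, 4 ε-transitions
  (ab)+b : 8 states, 5 ε-transitions
  ((ab)+b)+ : 10 states, 8 ε-transitions
  ((ab)+b)+b : 12 states, 9 ε-transitions
  (((ab)+b)+b)+ : 14 states, 12 ε-transitions
  ab|b|(((ab)+b)+b)+ : 22 states, 19 ε-transitions

22, 19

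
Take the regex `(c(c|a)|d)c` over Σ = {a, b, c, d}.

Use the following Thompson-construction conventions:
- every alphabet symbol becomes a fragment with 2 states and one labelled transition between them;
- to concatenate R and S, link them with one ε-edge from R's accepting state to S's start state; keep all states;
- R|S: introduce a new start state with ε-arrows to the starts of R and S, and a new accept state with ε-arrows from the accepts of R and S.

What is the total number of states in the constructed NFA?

Per subexpression:
Each of the 5 symbol leaves contributes a 2-state fragment.
  c|a — 6 states
  c(c|a) — 8 states
  c(c|a)|d — 12 states
  (c(c|a)|d)c — 14 states

14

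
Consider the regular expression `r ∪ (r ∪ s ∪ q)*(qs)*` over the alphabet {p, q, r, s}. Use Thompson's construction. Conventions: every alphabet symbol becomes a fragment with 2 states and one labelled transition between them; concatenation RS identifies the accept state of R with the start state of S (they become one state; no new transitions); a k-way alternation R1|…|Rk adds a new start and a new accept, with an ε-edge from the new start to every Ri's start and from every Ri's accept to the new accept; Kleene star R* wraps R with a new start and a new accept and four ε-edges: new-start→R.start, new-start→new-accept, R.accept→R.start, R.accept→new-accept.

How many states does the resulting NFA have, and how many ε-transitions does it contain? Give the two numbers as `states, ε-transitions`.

By structural recursion:
Each of the 6 symbol leaves contributes 2 states and 0 ε-transitions.
  r ∪ s ∪ q : 8 states, 6 ε-transitions
  (r ∪ s ∪ q)* : 10 states, 10 ε-transitions
  qs : 3 states, 0 ε-transitions
  (qs)* : 5 states, 4 ε-transitions
  (r ∪ s ∪ q)*(qs)* : 14 states, 14 ε-transitions
  r ∪ (r ∪ s ∪ q)*(qs)* : 18 states, 18 ε-transitions

18, 18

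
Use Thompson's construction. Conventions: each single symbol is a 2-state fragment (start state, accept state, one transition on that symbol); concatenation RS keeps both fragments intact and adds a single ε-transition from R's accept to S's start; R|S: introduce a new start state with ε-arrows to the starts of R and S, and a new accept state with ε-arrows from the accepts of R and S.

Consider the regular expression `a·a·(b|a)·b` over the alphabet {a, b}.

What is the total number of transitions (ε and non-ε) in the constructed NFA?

12

Per subexpression:
Each of the 5 symbol leaves contributes 1 transition (1 symbol, 0 ε).
  b|a : 6 transitions (2 symbol, 4 ε)
  a·a·(b|a)·b : 12 transitions (5 symbol, 7 ε)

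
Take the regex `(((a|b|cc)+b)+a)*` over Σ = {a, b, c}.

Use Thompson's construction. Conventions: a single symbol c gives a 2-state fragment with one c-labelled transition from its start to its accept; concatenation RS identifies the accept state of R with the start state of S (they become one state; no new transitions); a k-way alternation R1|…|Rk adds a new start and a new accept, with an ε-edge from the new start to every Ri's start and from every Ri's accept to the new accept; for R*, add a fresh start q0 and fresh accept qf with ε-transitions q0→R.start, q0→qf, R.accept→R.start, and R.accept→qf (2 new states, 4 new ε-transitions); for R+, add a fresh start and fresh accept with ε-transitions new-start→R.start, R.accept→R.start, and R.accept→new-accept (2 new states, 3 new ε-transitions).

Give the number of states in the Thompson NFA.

By structural recursion:
Each of the 6 symbol leaves contributes a 2-state fragment.
  cc : 3 states
  a|b|cc : 9 states
  (a|b|cc)+ : 11 states
  (a|b|cc)+b : 12 states
  ((a|b|cc)+b)+ : 14 states
  ((a|b|cc)+b)+a : 15 states
  (((a|b|cc)+b)+a)* : 17 states

17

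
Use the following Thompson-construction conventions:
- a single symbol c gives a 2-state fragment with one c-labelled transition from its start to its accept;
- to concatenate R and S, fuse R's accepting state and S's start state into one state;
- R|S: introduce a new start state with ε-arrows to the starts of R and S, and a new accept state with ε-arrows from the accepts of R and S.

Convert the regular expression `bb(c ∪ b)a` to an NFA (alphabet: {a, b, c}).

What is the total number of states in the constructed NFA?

9

Bottom-up over the parse tree:
Each of the 5 symbol leaves contributes a 2-state fragment.
  c ∪ b : 6 states
  bb(c ∪ b)a : 9 states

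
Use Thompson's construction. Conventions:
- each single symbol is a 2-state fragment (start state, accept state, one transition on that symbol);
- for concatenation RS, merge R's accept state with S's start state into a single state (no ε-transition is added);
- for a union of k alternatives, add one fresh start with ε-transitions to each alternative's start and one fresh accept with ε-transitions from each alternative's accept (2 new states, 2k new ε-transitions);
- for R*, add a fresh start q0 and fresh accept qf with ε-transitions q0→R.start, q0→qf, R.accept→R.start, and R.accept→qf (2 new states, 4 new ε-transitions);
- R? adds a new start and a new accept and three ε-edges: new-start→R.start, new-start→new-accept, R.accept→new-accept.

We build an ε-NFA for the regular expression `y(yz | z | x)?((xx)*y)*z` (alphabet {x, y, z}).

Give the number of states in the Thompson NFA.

20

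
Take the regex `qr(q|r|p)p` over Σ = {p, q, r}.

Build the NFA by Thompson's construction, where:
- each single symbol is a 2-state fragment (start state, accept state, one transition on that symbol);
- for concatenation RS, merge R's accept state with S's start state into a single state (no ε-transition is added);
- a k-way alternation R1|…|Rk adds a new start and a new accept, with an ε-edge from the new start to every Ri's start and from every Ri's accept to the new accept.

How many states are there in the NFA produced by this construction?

11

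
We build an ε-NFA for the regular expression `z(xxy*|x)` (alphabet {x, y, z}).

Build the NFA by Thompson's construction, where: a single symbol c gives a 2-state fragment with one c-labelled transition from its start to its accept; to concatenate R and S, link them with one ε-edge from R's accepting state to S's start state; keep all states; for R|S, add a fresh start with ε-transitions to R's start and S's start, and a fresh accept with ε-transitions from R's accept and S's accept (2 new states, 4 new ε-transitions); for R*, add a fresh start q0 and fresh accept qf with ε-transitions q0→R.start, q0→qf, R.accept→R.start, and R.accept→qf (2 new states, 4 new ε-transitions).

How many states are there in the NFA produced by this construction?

Recursing over subexpressions:
Each of the 5 symbol leaves contributes a 2-state fragment.
  y* → 4 states
  xxy* → 8 states
  xxy*|x → 12 states
  z(xxy*|x) → 14 states

14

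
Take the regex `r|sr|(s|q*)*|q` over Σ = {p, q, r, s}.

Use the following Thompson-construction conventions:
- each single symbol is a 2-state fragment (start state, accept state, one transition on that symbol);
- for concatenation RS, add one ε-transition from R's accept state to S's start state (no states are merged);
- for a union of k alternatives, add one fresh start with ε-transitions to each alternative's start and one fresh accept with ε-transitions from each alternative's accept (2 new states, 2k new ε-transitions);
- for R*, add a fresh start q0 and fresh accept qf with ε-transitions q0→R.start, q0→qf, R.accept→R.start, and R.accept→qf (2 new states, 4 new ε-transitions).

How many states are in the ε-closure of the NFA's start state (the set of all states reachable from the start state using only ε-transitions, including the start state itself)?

13

Compute the ε-closure size of each fragment's start state recursively; a symbol fragment's start has no outgoing ε-edge, so its closure is just itself (size 1).
  sr : |ε-closure| equals the left operand's closure size = 1 (its accept is not ε-reachable, so the closure stops there)
  q* : |ε-closure| = 1 (new start) + 1 (body) + 1 (new accept) = 3
  s|q* : |ε-closure| = 1 (new start) + (1 + 3) + 1 (new accept, since some branch ε-reaches its own accept) = 6
  (s|q*)* : new start has ε-edges to the inner start and to the new accept, so |ε-closure| = 2 + 6 = 8
  r|sr|(s|q*)*|q : new start ε-reaches every alternative's start; at least one alternative accepts ε, so the union's new accept is reached too: |ε-closure| = 1 + 1 + 1 + 8 + 1 + 1 = 13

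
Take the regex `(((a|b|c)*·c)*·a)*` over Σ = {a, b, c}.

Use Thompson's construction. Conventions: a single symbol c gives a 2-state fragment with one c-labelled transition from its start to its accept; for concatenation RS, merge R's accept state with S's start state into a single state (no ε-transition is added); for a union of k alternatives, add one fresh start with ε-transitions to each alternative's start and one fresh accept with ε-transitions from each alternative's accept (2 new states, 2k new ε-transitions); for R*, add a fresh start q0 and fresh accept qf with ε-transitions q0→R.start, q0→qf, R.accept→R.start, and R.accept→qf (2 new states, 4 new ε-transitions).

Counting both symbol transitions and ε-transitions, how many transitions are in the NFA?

Recursing over subexpressions:
Each of the 5 symbol leaves contributes 1 transition (1 symbol, 0 ε).
  a|b|c — 9 transitions (3 symbol, 6 ε)
  (a|b|c)* — 13 transitions (3 symbol, 10 ε)
  (a|b|c)*·c — 14 transitions (4 symbol, 10 ε)
  ((a|b|c)*·c)* — 18 transitions (4 symbol, 14 ε)
  ((a|b|c)*·c)*·a — 19 transitions (5 symbol, 14 ε)
  (((a|b|c)*·c)*·a)* — 23 transitions (5 symbol, 18 ε)

23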